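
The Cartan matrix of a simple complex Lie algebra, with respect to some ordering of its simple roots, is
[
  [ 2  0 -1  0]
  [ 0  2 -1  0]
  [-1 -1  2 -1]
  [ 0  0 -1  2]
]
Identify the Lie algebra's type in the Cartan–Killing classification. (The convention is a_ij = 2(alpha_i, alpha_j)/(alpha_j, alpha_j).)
The matrix has rank 4 with 2's on the diagonal. Reading the off-diagonal entries as Dynkin edges (a single edge where a_ij = a_ji = -1; a double or triple edge where a_ij * a_ji = 2 or 3), the diagram is a chain of 2 nodes with a fork of two nodes at one end (D_4). One simple-root ordering that puts it in standard form is (alpha_1, alpha_3, alpha_4, alpha_2). So the algebra is type D_4, i.e. so(8).

D4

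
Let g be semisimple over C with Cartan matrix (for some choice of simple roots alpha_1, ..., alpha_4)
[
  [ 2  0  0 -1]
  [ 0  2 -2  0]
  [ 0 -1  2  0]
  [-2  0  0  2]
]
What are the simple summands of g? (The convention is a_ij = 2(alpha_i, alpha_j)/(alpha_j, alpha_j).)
type B_2 ⊕ type B_2

The diagram associated to this matrix has two connected components: the simple roots {alpha_2, alpha_3} form a chain of 2 nodes with a double edge at one end; the terminal node there is the unique short simple root (B_2), and {alpha_1, alpha_4} form a chain of 2 nodes with a double edge at one end; the terminal node there is the unique short simple root (B_2). A semisimple Lie algebra decomposes uniquely as the direct sum of simple ideals, one per connected component of its Dynkin diagram, so g ≅ B_2 ⊕ B_2 (dimension 10 + 10 = 20).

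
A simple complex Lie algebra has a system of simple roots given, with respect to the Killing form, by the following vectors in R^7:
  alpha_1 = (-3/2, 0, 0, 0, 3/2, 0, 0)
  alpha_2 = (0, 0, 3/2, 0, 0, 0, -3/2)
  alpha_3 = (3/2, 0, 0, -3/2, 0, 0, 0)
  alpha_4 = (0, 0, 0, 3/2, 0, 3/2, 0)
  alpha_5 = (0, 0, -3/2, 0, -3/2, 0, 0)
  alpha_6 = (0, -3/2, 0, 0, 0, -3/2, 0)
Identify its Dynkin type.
Compute the Cartan integers a_ij = 2(alpha_i, alpha_j)/(alpha_j, alpha_j); the resulting 6x6 Cartan matrix is
[[2, 0, -1, 0, -1, 0], [0, 2, 0, 0, -1, 0], [-1, 0, 2, -1, 0, 0], [0, 0, -1, 2, 0, -1], [-1, -1, 0, 0, 2, 0], [0, 0, 0, -1, 0, 2]].
All simple roots have the same length, so the diagram is simply laced. The associated Dynkin diagram is a chain of 6 nodes with single edges (A_6), so the type is A_6 (the algebra sl(7)).

A_6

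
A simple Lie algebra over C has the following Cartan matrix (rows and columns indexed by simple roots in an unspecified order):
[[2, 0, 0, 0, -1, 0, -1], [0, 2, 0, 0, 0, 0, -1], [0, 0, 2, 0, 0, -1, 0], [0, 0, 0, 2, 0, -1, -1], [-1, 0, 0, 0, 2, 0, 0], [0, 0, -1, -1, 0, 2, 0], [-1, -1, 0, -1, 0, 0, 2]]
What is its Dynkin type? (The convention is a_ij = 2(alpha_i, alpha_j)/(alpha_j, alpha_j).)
type E_7

The matrix has rank 7 with 2's on the diagonal. Reading the off-diagonal entries as Dynkin edges (a single edge where a_ij = a_ji = -1; a double or triple edge where a_ij * a_ji = 2 or 3), the diagram is a chain of 6 nodes with one extra node attached to the third node from one end (E_7). One simple-root ordering that puts it in standard form is (alpha_5, alpha_2, alpha_1, alpha_7, alpha_4, alpha_6, alpha_3). So the algebra is type E_7.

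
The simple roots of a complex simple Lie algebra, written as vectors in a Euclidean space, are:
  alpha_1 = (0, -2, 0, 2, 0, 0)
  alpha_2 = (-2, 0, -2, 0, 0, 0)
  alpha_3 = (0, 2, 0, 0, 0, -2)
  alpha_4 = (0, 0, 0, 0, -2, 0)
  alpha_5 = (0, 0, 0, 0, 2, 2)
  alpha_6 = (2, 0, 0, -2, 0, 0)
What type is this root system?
Compute the Cartan integers a_ij = 2(alpha_i, alpha_j)/(alpha_j, alpha_j); the resulting 6x6 Cartan matrix is
[[2, 0, -1, 0, 0, -1], [0, 2, 0, 0, 0, -1], [-1, 0, 2, 0, -1, 0], [0, 0, 0, 2, -1, 0], [0, 0, -1, -2, 2, 0], [-1, -1, 0, 0, 0, 2]].
The roots have two lengths (squared-length ratio 2:1); the short ones are alpha_{4}. The associated Dynkin diagram is a chain of 6 nodes with a double edge at one end; the terminal node there is the unique short simple root (B_6), so the type is B_6 (the algebra so(13)).

type B_6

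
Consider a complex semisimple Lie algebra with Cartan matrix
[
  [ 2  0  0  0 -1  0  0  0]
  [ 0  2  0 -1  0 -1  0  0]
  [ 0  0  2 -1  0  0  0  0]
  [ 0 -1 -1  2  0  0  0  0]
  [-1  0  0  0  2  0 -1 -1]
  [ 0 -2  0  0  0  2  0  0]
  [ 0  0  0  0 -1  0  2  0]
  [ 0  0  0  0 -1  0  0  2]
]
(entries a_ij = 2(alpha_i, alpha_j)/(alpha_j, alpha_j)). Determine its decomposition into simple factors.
The diagram associated to this matrix has two connected components: the simple roots {alpha_2, alpha_3, alpha_4, alpha_6} form a chain of 4 nodes with a double edge at one end; the terminal node there is the unique long simple root (C_4), and {alpha_1, alpha_5, alpha_7, alpha_8} form a chain of 2 nodes with a fork of two nodes at one end (D_4). A semisimple Lie algebra decomposes uniquely as the direct sum of simple ideals, one per connected component of its Dynkin diagram, so g ≅ C_4 ⊕ D_4 (dimension 36 + 28 = 64).

C_4 ⊕ D_4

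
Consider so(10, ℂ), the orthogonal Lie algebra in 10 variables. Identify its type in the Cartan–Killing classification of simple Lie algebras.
This is so(10) with 10 even, which has dimension 10(10-1)/2 = 45 and rank 10/2 = 5. In the classification of classical Lie algebras, the orthogonal algebra so(2n) in an even number of variables has type D_n; here n = 5, so the Dynkin diagram is a chain of 3 nodes with a fork of two nodes at one end (D_5). Hence the type is D_5.

D_5 (so(10))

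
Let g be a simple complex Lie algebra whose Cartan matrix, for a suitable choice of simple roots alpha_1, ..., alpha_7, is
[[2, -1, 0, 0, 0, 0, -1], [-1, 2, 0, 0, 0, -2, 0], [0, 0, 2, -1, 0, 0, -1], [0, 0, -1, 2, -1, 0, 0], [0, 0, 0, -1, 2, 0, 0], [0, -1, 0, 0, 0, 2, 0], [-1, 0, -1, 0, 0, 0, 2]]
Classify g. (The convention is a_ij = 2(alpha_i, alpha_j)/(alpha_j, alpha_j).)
type B_7

The matrix has rank 7 with 2's on the diagonal. Reading the off-diagonal entries as Dynkin edges (a single edge where a_ij = a_ji = -1; a double or triple edge where a_ij * a_ji = 2 or 3), the diagram is a chain of 7 nodes with a double edge at one end; the terminal node there is the unique short simple root (B_7). One simple-root ordering that puts it in standard form is (alpha_5, alpha_4, alpha_3, alpha_7, alpha_1, alpha_2, alpha_6). So the algebra is type B_7, i.e. so(15).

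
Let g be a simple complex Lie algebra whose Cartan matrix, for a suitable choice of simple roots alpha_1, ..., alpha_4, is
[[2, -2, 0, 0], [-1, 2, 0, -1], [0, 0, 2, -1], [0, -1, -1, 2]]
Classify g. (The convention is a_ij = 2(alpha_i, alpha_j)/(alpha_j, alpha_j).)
C4

The matrix has rank 4 with 2's on the diagonal. Reading the off-diagonal entries as Dynkin edges (a single edge where a_ij = a_ji = -1; a double or triple edge where a_ij * a_ji = 2 or 3), the diagram is a chain of 4 nodes with a double edge at one end; the terminal node there is the unique long simple root (C_4). One simple-root ordering that puts it in standard form is (alpha_3, alpha_4, alpha_2, alpha_1). So the algebra is type C_4, i.e. sp(8).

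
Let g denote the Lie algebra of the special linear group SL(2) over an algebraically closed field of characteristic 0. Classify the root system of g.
A_1

This is sl(2), which has dimension 2^2 - 1 = 3 and rank 2 - 1 = 1 (a Cartan subalgebra is the diagonal traceless matrices). In the classification of classical Lie algebras, the special linear algebra sl(n+1) has type A_n; here n = 1, so the Dynkin diagram is a chain of 1 nodes with single edges (A_1). Hence the type is A_1.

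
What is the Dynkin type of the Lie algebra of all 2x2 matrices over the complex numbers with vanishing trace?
A_1

This is sl(2), which has dimension 2^2 - 1 = 3 and rank 2 - 1 = 1 (a Cartan subalgebra is the diagonal traceless matrices). In the classification of classical Lie algebras, the special linear algebra sl(n+1) has type A_n; here n = 1, so the Dynkin diagram is a chain of 1 nodes with single edges (A_1). Hence the type is A_1.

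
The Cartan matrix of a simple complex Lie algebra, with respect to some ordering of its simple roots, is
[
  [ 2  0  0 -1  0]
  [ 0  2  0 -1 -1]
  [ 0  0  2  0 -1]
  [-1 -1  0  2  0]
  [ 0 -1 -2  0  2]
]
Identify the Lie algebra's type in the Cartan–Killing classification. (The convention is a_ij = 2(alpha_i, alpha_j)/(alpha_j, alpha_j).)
B5

The matrix has rank 5 with 2's on the diagonal. Reading the off-diagonal entries as Dynkin edges (a single edge where a_ij = a_ji = -1; a double or triple edge where a_ij * a_ji = 2 or 3), the diagram is a chain of 5 nodes with a double edge at one end; the terminal node there is the unique short simple root (B_5). One simple-root ordering that puts it in standard form is (alpha_1, alpha_4, alpha_2, alpha_5, alpha_3). So the algebra is type B_5, i.e. so(11).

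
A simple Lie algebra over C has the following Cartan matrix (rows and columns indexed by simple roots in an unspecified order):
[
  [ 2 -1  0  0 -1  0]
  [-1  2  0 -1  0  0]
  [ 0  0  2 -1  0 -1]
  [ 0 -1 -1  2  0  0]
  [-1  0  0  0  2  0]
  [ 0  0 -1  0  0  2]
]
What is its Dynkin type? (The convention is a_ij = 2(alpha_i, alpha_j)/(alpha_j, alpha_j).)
type A_6

The matrix has rank 6 with 2's on the diagonal. Reading the off-diagonal entries as Dynkin edges (a single edge where a_ij = a_ji = -1; a double or triple edge where a_ij * a_ji = 2 or 3), the diagram is a chain of 6 nodes with single edges (A_6). One simple-root ordering that puts it in standard form is (alpha_6, alpha_3, alpha_4, alpha_2, alpha_1, alpha_5). So the algebra is type A_6, i.e. sl(7).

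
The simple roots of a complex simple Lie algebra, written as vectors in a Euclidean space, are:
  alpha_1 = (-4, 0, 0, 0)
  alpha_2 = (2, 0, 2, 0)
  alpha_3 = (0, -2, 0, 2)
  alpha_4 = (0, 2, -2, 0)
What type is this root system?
C_4

Compute the Cartan integers a_ij = 2(alpha_i, alpha_j)/(alpha_j, alpha_j); the resulting 4x4 Cartan matrix is
[[2, -2, 0, 0], [-1, 2, 0, -1], [0, 0, 2, -1], [0, -1, -1, 2]].
The roots have two lengths (squared-length ratio 2:1); the short ones are alpha_{2,3,4}. The associated Dynkin diagram is a chain of 4 nodes with a double edge at one end; the terminal node there is the unique long simple root (C_4), so the type is C_4 (the algebra sp(8)).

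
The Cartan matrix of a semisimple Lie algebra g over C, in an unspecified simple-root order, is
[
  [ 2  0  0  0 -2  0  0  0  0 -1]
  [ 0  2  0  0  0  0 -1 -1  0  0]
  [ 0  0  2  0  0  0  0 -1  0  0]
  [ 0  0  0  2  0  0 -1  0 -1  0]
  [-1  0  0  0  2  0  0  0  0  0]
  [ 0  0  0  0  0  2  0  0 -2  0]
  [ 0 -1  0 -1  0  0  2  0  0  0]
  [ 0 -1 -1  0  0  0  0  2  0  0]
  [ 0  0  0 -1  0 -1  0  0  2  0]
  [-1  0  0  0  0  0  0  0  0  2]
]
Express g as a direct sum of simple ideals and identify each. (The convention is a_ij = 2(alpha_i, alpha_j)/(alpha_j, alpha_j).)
type B_3 + type C_7

The diagram associated to this matrix has two connected components: the simple roots {alpha_1, alpha_5, alpha_10} form a chain of 3 nodes with a double edge at one end; the terminal node there is the unique short simple root (B_3), and {alpha_2, alpha_3, alpha_4, alpha_6, alpha_7, alpha_8, alpha_9} form a chain of 7 nodes with a double edge at one end; the terminal node there is the unique long simple root (C_7). A semisimple Lie algebra decomposes uniquely as the direct sum of simple ideals, one per connected component of its Dynkin diagram, so g ≅ B_3 ⊕ C_7 (dimension 21 + 105 = 126).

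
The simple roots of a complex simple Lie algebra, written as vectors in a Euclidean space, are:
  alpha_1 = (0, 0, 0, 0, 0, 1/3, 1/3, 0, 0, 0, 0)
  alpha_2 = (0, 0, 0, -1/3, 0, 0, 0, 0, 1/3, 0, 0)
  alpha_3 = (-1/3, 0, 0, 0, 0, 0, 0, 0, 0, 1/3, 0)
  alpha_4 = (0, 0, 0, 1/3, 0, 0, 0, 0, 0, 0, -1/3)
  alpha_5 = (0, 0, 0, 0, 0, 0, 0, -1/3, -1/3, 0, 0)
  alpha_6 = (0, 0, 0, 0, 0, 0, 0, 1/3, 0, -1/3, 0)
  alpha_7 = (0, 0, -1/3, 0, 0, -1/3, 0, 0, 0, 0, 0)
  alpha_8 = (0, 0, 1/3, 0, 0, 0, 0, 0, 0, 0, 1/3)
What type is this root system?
A_8 (sl(9))

Compute the Cartan integers a_ij = 2(alpha_i, alpha_j)/(alpha_j, alpha_j); the resulting 8x8 Cartan matrix is
[[2, 0, 0, 0, 0, 0, -1, 0], [0, 2, 0, -1, -1, 0, 0, 0], [0, 0, 2, 0, 0, -1, 0, 0], [0, -1, 0, 2, 0, 0, 0, -1], [0, -1, 0, 0, 2, -1, 0, 0], [0, 0, -1, 0, -1, 2, 0, 0], [-1, 0, 0, 0, 0, 0, 2, -1], [0, 0, 0, -1, 0, 0, -1, 2]].
All simple roots have the same length, so the diagram is simply laced. The associated Dynkin diagram is a chain of 8 nodes with single edges (A_8), so the type is A_8 (the algebra sl(9)).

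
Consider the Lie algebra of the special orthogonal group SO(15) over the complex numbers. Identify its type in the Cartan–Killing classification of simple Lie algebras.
B7

This is so(15) with 15 odd, which has dimension 15(15-1)/2 = 105 and rank (15-1)/2 = 7. In the classification of classical Lie algebras, the orthogonal algebra so(2n+1) in an odd number of variables has type B_n; here n = 7, so the Dynkin diagram is a chain of 7 nodes with a double edge at one end; the terminal node there is the unique short simple root (B_7). Hence the type is B_7.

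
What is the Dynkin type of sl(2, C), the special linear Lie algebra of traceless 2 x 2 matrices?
This is sl(2), which has dimension 2^2 - 1 = 3 and rank 2 - 1 = 1 (a Cartan subalgebra is the diagonal traceless matrices). In the classification of classical Lie algebras, the special linear algebra sl(n+1) has type A_n; here n = 1, so the Dynkin diagram is a chain of 1 nodes with single edges (A_1). Hence the type is A_1.

type A_1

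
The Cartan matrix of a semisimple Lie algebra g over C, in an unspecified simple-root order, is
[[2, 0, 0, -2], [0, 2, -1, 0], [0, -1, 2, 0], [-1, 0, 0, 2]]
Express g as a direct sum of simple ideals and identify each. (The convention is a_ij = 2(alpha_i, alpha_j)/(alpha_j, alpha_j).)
The diagram associated to this matrix has two connected components: the simple roots {alpha_2, alpha_3} form a chain of 2 nodes with single edges (A_2), and {alpha_1, alpha_4} form a chain of 2 nodes with a double edge at one end; the terminal node there is the unique short simple root (B_2). A semisimple Lie algebra decomposes uniquely as the direct sum of simple ideals, one per connected component of its Dynkin diagram, so g ≅ A_2 ⊕ B_2 (dimension 8 + 10 = 18).

type A_2 ⊕ type B_2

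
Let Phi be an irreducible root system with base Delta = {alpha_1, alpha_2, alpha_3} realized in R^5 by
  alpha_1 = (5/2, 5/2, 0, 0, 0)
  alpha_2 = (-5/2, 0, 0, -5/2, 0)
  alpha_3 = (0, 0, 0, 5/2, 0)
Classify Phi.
B_3

Compute the Cartan integers a_ij = 2(alpha_i, alpha_j)/(alpha_j, alpha_j); the resulting 3x3 Cartan matrix is
[[2, -1, 0], [-1, 2, -2], [0, -1, 2]].
The roots have two lengths (squared-length ratio 2:1); the short ones are alpha_{3}. The associated Dynkin diagram is a chain of 3 nodes with a double edge at one end; the terminal node there is the unique short simple root (B_3), so the type is B_3 (the algebra so(7)).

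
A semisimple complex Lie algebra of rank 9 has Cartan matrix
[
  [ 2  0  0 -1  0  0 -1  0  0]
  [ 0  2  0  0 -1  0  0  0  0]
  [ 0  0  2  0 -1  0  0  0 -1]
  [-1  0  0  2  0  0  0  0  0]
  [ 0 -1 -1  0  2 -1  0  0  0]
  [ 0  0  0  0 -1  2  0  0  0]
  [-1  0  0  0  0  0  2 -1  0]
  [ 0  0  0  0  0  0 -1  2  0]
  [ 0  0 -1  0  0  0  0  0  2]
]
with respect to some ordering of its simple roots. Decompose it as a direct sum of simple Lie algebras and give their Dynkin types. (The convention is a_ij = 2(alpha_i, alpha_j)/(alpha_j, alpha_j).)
The diagram associated to this matrix has two connected components: the simple roots {alpha_1, alpha_4, alpha_7, alpha_8} form a chain of 4 nodes with single edges (A_4), and {alpha_2, alpha_3, alpha_5, alpha_6, alpha_9} form a chain of 3 nodes with a fork of two nodes at one end (D_5). A semisimple Lie algebra decomposes uniquely as the direct sum of simple ideals, one per connected component of its Dynkin diagram, so g ≅ A_4 ⊕ D_5 (dimension 24 + 45 = 69).

A_4 ⊕ D_5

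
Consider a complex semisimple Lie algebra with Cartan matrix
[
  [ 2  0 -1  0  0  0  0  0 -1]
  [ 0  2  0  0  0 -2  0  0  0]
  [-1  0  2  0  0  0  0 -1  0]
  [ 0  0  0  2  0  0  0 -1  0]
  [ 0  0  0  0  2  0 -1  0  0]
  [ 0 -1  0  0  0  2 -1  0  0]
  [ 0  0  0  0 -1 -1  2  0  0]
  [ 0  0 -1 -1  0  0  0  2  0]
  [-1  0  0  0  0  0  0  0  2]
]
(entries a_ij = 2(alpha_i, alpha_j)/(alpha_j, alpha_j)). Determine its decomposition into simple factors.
The diagram associated to this matrix has two connected components: the simple roots {alpha_1, alpha_3, alpha_4, alpha_8, alpha_9} form a chain of 5 nodes with single edges (A_5), and {alpha_2, alpha_5, alpha_6, alpha_7} form a chain of 4 nodes with a double edge at one end; the terminal node there is the unique long simple root (C_4). A semisimple Lie algebra decomposes uniquely as the direct sum of simple ideals, one per connected component of its Dynkin diagram, so g ≅ A_5 ⊕ C_4 (dimension 35 + 36 = 71).

A5 + C4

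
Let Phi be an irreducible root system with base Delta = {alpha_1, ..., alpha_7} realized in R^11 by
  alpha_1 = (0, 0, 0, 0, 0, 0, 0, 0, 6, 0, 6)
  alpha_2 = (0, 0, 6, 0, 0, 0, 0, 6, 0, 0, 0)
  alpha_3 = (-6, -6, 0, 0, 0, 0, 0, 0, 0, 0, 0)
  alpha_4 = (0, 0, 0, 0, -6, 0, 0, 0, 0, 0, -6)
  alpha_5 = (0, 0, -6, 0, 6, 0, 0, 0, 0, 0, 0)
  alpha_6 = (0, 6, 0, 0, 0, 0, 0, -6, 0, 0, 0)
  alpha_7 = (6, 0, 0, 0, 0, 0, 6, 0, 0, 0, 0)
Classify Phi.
Compute the Cartan integers a_ij = 2(alpha_i, alpha_j)/(alpha_j, alpha_j); the resulting 7x7 Cartan matrix is
[[2, 0, 0, -1, 0, 0, 0], [0, 2, 0, 0, -1, -1, 0], [0, 0, 2, 0, 0, -1, -1], [-1, 0, 0, 2, -1, 0, 0], [0, -1, 0, -1, 2, 0, 0], [0, -1, -1, 0, 0, 2, 0], [0, 0, -1, 0, 0, 0, 2]].
All simple roots have the same length, so the diagram is simply laced. The associated Dynkin diagram is a chain of 7 nodes with single edges (A_7), so the type is A_7 (the algebra sl(8)).

A_7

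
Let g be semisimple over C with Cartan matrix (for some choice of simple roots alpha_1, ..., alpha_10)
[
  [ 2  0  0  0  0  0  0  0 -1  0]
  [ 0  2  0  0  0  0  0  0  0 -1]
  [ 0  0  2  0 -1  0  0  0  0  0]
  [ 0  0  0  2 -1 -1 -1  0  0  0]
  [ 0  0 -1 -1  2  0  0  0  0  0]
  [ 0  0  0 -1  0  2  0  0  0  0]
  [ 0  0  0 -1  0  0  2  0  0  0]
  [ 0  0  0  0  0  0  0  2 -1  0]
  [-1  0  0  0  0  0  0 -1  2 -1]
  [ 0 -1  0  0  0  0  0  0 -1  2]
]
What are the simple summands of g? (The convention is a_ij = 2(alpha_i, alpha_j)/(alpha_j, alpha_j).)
The diagram associated to this matrix has two connected components: the simple roots {alpha_3, alpha_4, alpha_5, alpha_6, alpha_7} form a chain of 3 nodes with a fork of two nodes at one end (D_5), and {alpha_1, alpha_2, alpha_8, alpha_9, alpha_10} form a chain of 3 nodes with a fork of two nodes at one end (D_5). A semisimple Lie algebra decomposes uniquely as the direct sum of simple ideals, one per connected component of its Dynkin diagram, so g ≅ D_5 ⊕ D_5 (dimension 45 + 45 = 90).

D_5 (so(10)) + D_5 (so(10))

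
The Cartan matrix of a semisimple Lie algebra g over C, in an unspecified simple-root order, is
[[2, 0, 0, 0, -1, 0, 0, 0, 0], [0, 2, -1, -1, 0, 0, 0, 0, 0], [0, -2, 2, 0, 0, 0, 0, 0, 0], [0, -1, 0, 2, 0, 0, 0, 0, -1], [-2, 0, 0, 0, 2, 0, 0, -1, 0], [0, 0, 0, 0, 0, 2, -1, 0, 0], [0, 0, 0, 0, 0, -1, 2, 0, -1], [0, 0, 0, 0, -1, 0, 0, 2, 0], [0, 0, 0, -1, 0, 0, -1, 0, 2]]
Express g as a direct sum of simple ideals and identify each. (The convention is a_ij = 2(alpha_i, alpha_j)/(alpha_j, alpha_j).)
B3 ⊕ C6

The diagram associated to this matrix has two connected components: the simple roots {alpha_1, alpha_5, alpha_8} form a chain of 3 nodes with a double edge at one end; the terminal node there is the unique short simple root (B_3), and {alpha_2, alpha_3, alpha_4, alpha_6, alpha_7, alpha_9} form a chain of 6 nodes with a double edge at one end; the terminal node there is the unique long simple root (C_6). A semisimple Lie algebra decomposes uniquely as the direct sum of simple ideals, one per connected component of its Dynkin diagram, so g ≅ B_3 ⊕ C_6 (dimension 21 + 78 = 99).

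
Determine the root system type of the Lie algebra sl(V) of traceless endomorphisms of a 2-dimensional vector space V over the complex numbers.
This is sl(2), which has dimension 2^2 - 1 = 3 and rank 2 - 1 = 1 (a Cartan subalgebra is the diagonal traceless matrices). In the classification of classical Lie algebras, the special linear algebra sl(n+1) has type A_n; here n = 1, so the Dynkin diagram is a chain of 1 nodes with single edges (A_1). Hence the type is A_1.

A1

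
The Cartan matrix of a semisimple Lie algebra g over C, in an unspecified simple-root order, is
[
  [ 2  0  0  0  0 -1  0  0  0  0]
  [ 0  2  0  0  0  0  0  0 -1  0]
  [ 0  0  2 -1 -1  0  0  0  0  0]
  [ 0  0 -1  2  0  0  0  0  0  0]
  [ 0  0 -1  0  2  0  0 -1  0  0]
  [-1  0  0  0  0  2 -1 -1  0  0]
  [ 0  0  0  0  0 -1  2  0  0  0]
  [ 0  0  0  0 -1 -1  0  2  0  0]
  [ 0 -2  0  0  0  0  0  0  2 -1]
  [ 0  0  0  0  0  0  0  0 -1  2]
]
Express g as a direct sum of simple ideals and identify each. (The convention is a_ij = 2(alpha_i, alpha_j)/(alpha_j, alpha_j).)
B_3 + D_7

The diagram associated to this matrix has two connected components: the simple roots {alpha_2, alpha_9, alpha_10} form a chain of 3 nodes with a double edge at one end; the terminal node there is the unique short simple root (B_3), and {alpha_1, alpha_3, alpha_4, alpha_5, alpha_6, alpha_7, alpha_8} form a chain of 5 nodes with a fork of two nodes at one end (D_7). A semisimple Lie algebra decomposes uniquely as the direct sum of simple ideals, one per connected component of its Dynkin diagram, so g ≅ B_3 ⊕ D_7 (dimension 21 + 91 = 112).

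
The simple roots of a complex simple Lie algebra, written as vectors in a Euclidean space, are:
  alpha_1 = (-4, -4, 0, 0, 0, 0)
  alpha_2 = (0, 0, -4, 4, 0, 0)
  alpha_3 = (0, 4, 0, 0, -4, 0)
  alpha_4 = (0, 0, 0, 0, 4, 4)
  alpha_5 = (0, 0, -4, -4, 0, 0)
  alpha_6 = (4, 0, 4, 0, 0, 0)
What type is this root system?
D_6 (so(12))

Compute the Cartan integers a_ij = 2(alpha_i, alpha_j)/(alpha_j, alpha_j); the resulting 6x6 Cartan matrix is
[[2, 0, -1, 0, 0, -1], [0, 2, 0, 0, 0, -1], [-1, 0, 2, -1, 0, 0], [0, 0, -1, 2, 0, 0], [0, 0, 0, 0, 2, -1], [-1, -1, 0, 0, -1, 2]].
All simple roots have the same length, so the diagram is simply laced. The associated Dynkin diagram is a chain of 4 nodes with a fork of two nodes at one end (D_6), so the type is D_6 (the algebra so(12)).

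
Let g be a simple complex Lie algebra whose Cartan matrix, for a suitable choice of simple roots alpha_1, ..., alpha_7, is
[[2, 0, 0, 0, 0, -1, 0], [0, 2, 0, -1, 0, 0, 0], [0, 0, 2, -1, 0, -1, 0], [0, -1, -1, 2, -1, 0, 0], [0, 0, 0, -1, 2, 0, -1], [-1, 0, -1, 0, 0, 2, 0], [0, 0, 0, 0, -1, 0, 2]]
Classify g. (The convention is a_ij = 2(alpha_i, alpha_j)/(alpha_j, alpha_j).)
The matrix has rank 7 with 2's on the diagonal. Reading the off-diagonal entries as Dynkin edges (a single edge where a_ij = a_ji = -1; a double or triple edge where a_ij * a_ji = 2 or 3), the diagram is a chain of 6 nodes with one extra node attached to the third node from one end (E_7). One simple-root ordering that puts it in standard form is (alpha_7, alpha_2, alpha_5, alpha_4, alpha_3, alpha_6, alpha_1). So the algebra is type E_7.

E_7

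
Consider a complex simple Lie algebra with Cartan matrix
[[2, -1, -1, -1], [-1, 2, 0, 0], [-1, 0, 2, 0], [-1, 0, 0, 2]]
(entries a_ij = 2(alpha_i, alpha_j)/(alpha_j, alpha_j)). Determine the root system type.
D4

The matrix has rank 4 with 2's on the diagonal. Reading the off-diagonal entries as Dynkin edges (a single edge where a_ij = a_ji = -1; a double or triple edge where a_ij * a_ji = 2 or 3), the diagram is a chain of 2 nodes with a fork of two nodes at one end (D_4). One simple-root ordering that puts it in standard form is (alpha_4, alpha_1, alpha_3, alpha_2). So the algebra is type D_4, i.e. so(8).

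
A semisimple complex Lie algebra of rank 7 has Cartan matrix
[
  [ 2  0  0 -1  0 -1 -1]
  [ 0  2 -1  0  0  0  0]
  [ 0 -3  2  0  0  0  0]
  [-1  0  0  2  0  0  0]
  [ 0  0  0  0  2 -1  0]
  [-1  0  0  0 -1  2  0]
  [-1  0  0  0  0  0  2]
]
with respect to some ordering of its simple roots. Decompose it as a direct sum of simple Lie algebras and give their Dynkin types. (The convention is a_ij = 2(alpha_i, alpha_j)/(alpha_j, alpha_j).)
D5 + G2

The diagram associated to this matrix has two connected components: the simple roots {alpha_1, alpha_4, alpha_5, alpha_6, alpha_7} form a chain of 3 nodes with a fork of two nodes at one end (D_5), and {alpha_2, alpha_3} form two nodes joined by a triple edge (G_2). A semisimple Lie algebra decomposes uniquely as the direct sum of simple ideals, one per connected component of its Dynkin diagram, so g ≅ D_5 ⊕ G_2 (dimension 45 + 14 = 59).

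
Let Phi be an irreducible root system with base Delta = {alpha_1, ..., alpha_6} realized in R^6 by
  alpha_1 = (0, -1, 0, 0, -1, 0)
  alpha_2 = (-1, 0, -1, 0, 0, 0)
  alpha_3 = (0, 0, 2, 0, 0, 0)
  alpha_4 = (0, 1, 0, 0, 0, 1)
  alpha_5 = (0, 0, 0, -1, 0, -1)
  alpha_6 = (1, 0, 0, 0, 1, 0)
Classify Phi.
Compute the Cartan integers a_ij = 2(alpha_i, alpha_j)/(alpha_j, alpha_j); the resulting 6x6 Cartan matrix is
[[2, 0, 0, -1, 0, -1], [0, 2, -1, 0, 0, -1], [0, -2, 2, 0, 0, 0], [-1, 0, 0, 2, -1, 0], [0, 0, 0, -1, 2, 0], [-1, -1, 0, 0, 0, 2]].
The roots have two lengths (squared-length ratio 2:1); the short ones are alpha_{1,2,4,5,6}. The associated Dynkin diagram is a chain of 6 nodes with a double edge at one end; the terminal node there is the unique long simple root (C_6), so the type is C_6 (the algebra sp(12)).

C_6 (sp(12))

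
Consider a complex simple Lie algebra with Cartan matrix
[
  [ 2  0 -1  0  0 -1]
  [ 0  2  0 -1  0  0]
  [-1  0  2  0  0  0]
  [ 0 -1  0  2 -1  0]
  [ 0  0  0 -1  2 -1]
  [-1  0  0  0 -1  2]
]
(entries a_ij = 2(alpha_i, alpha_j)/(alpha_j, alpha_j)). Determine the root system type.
The matrix has rank 6 with 2's on the diagonal. Reading the off-diagonal entries as Dynkin edges (a single edge where a_ij = a_ji = -1; a double or triple edge where a_ij * a_ji = 2 or 3), the diagram is a chain of 6 nodes with single edges (A_6). One simple-root ordering that puts it in standard form is (alpha_3, alpha_1, alpha_6, alpha_5, alpha_4, alpha_2). So the algebra is type A_6, i.e. sl(7).

A6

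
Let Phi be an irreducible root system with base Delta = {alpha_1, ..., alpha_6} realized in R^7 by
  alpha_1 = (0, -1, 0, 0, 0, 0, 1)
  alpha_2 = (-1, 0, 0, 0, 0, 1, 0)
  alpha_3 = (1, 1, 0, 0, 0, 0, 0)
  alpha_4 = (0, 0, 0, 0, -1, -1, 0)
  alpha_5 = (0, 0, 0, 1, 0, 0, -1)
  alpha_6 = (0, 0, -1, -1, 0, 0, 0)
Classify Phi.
A_6 (sl(7))

Compute the Cartan integers a_ij = 2(alpha_i, alpha_j)/(alpha_j, alpha_j); the resulting 6x6 Cartan matrix is
[[2, 0, -1, 0, -1, 0], [0, 2, -1, -1, 0, 0], [-1, -1, 2, 0, 0, 0], [0, -1, 0, 2, 0, 0], [-1, 0, 0, 0, 2, -1], [0, 0, 0, 0, -1, 2]].
All simple roots have the same length, so the diagram is simply laced. The associated Dynkin diagram is a chain of 6 nodes with single edges (A_6), so the type is A_6 (the algebra sl(7)).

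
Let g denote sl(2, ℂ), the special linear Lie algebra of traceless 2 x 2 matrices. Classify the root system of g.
This is sl(2), which has dimension 2^2 - 1 = 3 and rank 2 - 1 = 1 (a Cartan subalgebra is the diagonal traceless matrices). In the classification of classical Lie algebras, the special linear algebra sl(n+1) has type A_n; here n = 1, so the Dynkin diagram is a chain of 1 nodes with single edges (A_1). Hence the type is A_1.

A_1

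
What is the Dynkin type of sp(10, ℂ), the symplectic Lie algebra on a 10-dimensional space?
This is sp(10), which has dimension 10(10+1)/2 = 55 and rank 10/2 = 5. In the classification of classical Lie algebras, the symplectic algebra sp(2n) has type C_n; here n = 5, so the Dynkin diagram is a chain of 5 nodes with a double edge at one end; the terminal node there is the unique long simple root (C_5). Hence the type is C_5.

C5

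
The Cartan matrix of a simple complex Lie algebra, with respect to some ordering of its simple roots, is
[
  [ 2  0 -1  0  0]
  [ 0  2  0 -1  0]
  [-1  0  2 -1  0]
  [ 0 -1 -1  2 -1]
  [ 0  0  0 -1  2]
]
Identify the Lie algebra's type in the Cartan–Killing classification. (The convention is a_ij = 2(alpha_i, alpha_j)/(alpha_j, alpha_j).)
type D_5

The matrix has rank 5 with 2's on the diagonal. Reading the off-diagonal entries as Dynkin edges (a single edge where a_ij = a_ji = -1; a double or triple edge where a_ij * a_ji = 2 or 3), the diagram is a chain of 3 nodes with a fork of two nodes at one end (D_5). One simple-root ordering that puts it in standard form is (alpha_1, alpha_3, alpha_4, alpha_5, alpha_2). So the algebra is type D_5, i.e. so(10).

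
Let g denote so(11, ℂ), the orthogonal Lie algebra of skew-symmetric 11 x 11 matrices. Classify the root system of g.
B_5

This is so(11) with 11 odd, which has dimension 11(11-1)/2 = 55 and rank (11-1)/2 = 5. In the classification of classical Lie algebras, the orthogonal algebra so(2n+1) in an odd number of variables has type B_n; here n = 5, so the Dynkin diagram is a chain of 5 nodes with a double edge at one end; the terminal node there is the unique short simple root (B_5). Hence the type is B_5.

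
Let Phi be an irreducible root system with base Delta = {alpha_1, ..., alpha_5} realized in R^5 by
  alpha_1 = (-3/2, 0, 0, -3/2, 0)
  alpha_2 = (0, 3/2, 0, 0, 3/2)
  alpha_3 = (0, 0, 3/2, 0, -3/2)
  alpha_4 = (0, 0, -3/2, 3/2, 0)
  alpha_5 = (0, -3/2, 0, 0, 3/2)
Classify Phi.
Compute the Cartan integers a_ij = 2(alpha_i, alpha_j)/(alpha_j, alpha_j); the resulting 5x5 Cartan matrix is
[[2, 0, 0, -1, 0], [0, 2, -1, 0, 0], [0, -1, 2, -1, -1], [-1, 0, -1, 2, 0], [0, 0, -1, 0, 2]].
All simple roots have the same length, so the diagram is simply laced. The associated Dynkin diagram is a chain of 3 nodes with a fork of two nodes at one end (D_5), so the type is D_5 (the algebra so(10)).

type D_5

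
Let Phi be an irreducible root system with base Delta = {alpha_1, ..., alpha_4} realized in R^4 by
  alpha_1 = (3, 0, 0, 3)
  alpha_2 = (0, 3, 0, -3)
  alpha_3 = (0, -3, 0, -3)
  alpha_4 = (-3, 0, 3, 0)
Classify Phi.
D_4 (so(8))

Compute the Cartan integers a_ij = 2(alpha_i, alpha_j)/(alpha_j, alpha_j); the resulting 4x4 Cartan matrix is
[[2, -1, -1, -1], [-1, 2, 0, 0], [-1, 0, 2, 0], [-1, 0, 0, 2]].
All simple roots have the same length, so the diagram is simply laced. The associated Dynkin diagram is a chain of 2 nodes with a fork of two nodes at one end (D_4), so the type is D_4 (the algebra so(8)).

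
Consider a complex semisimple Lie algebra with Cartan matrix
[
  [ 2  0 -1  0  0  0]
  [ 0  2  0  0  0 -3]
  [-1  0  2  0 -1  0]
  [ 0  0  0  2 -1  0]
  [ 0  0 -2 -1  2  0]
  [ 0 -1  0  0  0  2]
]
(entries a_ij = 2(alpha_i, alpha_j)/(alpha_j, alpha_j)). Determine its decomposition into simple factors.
F4 + G2

The diagram associated to this matrix has two connected components: the simple roots {alpha_1, alpha_3, alpha_4, alpha_5} form a chain of 4 nodes with a double edge between the middle two (F_4), and {alpha_2, alpha_6} form two nodes joined by a triple edge (G_2). A semisimple Lie algebra decomposes uniquely as the direct sum of simple ideals, one per connected component of its Dynkin diagram, so g ≅ F_4 ⊕ G_2 (dimension 52 + 14 = 66).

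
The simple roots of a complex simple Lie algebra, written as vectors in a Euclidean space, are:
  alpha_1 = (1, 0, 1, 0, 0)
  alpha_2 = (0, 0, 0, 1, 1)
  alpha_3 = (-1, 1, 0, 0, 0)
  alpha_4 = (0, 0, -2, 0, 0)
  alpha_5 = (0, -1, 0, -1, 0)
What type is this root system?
C_5 (sp(10))

Compute the Cartan integers a_ij = 2(alpha_i, alpha_j)/(alpha_j, alpha_j); the resulting 5x5 Cartan matrix is
[[2, 0, -1, -1, 0], [0, 2, 0, 0, -1], [-1, 0, 2, 0, -1], [-2, 0, 0, 2, 0], [0, -1, -1, 0, 2]].
The roots have two lengths (squared-length ratio 2:1); the short ones are alpha_{1,2,3,5}. The associated Dynkin diagram is a chain of 5 nodes with a double edge at one end; the terminal node there is the unique long simple root (C_5), so the type is C_5 (the algebra sp(10)).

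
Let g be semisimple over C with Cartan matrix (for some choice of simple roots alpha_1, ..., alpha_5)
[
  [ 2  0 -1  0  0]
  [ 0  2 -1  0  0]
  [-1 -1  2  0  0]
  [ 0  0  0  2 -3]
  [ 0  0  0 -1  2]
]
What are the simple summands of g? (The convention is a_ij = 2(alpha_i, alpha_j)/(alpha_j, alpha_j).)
The diagram associated to this matrix has two connected components: the simple roots {alpha_1, alpha_2, alpha_3} form a chain of 3 nodes with single edges (A_3), and {alpha_4, alpha_5} form two nodes joined by a triple edge (G_2). A semisimple Lie algebra decomposes uniquely as the direct sum of simple ideals, one per connected component of its Dynkin diagram, so g ≅ A_3 ⊕ G_2 (dimension 15 + 14 = 29).

type A_3 ⊕ type G_2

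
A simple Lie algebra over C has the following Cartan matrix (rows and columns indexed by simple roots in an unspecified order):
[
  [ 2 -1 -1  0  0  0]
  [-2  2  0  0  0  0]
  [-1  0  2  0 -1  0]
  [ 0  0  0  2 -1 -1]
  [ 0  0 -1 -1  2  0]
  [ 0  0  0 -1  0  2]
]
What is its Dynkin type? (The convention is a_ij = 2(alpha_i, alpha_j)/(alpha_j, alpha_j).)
C_6 (sp(12))

The matrix has rank 6 with 2's on the diagonal. Reading the off-diagonal entries as Dynkin edges (a single edge where a_ij = a_ji = -1; a double or triple edge where a_ij * a_ji = 2 or 3), the diagram is a chain of 6 nodes with a double edge at one end; the terminal node there is the unique long simple root (C_6). One simple-root ordering that puts it in standard form is (alpha_6, alpha_4, alpha_5, alpha_3, alpha_1, alpha_2). So the algebra is type C_6, i.e. sp(12).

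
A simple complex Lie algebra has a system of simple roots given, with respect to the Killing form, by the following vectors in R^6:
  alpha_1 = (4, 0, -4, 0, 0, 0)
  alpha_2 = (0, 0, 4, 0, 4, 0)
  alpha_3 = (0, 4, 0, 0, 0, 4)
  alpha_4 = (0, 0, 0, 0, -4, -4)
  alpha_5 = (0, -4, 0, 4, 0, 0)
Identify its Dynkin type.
Compute the Cartan integers a_ij = 2(alpha_i, alpha_j)/(alpha_j, alpha_j); the resulting 5x5 Cartan matrix is
[[2, -1, 0, 0, 0], [-1, 2, 0, -1, 0], [0, 0, 2, -1, -1], [0, -1, -1, 2, 0], [0, 0, -1, 0, 2]].
All simple roots have the same length, so the diagram is simply laced. The associated Dynkin diagram is a chain of 5 nodes with single edges (A_5), so the type is A_5 (the algebra sl(6)).

A5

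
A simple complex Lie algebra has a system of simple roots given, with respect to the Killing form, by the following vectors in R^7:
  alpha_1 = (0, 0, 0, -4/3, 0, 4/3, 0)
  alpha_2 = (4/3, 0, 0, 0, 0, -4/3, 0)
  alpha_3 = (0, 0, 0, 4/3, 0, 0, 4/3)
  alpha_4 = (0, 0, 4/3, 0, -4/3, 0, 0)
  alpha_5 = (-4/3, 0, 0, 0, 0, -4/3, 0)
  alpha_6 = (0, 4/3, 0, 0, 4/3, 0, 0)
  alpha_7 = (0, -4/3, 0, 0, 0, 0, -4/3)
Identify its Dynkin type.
Compute the Cartan integers a_ij = 2(alpha_i, alpha_j)/(alpha_j, alpha_j); the resulting 7x7 Cartan matrix is
[[2, -1, -1, 0, -1, 0, 0], [-1, 2, 0, 0, 0, 0, 0], [-1, 0, 2, 0, 0, 0, -1], [0, 0, 0, 2, 0, -1, 0], [-1, 0, 0, 0, 2, 0, 0], [0, 0, 0, -1, 0, 2, -1], [0, 0, -1, 0, 0, -1, 2]].
All simple roots have the same length, so the diagram is simply laced. The associated Dynkin diagram is a chain of 5 nodes with a fork of two nodes at one end (D_7), so the type is D_7 (the algebra so(14)).

type D_7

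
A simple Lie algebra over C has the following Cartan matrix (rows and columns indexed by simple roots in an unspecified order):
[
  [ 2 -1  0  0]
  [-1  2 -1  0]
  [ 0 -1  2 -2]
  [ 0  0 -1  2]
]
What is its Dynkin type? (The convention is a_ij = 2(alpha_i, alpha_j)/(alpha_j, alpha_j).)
The matrix has rank 4 with 2's on the diagonal. Reading the off-diagonal entries as Dynkin edges (a single edge where a_ij = a_ji = -1; a double or triple edge where a_ij * a_ji = 2 or 3), the diagram is a chain of 4 nodes with a double edge at one end; the terminal node there is the unique short simple root (B_4). One simple-root ordering that puts it in standard form is (alpha_1, alpha_2, alpha_3, alpha_4). So the algebra is type B_4, i.e. so(9).

B4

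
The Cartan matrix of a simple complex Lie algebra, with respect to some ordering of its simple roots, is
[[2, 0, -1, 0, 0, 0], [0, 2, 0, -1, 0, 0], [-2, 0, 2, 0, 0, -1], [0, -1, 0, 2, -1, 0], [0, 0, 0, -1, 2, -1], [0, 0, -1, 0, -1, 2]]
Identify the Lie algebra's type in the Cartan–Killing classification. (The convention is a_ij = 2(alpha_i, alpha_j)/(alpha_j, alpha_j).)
type B_6

The matrix has rank 6 with 2's on the diagonal. Reading the off-diagonal entries as Dynkin edges (a single edge where a_ij = a_ji = -1; a double or triple edge where a_ij * a_ji = 2 or 3), the diagram is a chain of 6 nodes with a double edge at one end; the terminal node there is the unique short simple root (B_6). One simple-root ordering that puts it in standard form is (alpha_2, alpha_4, alpha_5, alpha_6, alpha_3, alpha_1). So the algebra is type B_6, i.e. so(13).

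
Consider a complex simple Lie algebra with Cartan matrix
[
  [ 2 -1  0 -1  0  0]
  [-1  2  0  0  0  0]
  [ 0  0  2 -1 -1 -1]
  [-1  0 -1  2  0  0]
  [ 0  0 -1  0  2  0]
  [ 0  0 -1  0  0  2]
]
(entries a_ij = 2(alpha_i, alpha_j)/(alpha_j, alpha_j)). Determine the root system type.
The matrix has rank 6 with 2's on the diagonal. Reading the off-diagonal entries as Dynkin edges (a single edge where a_ij = a_ji = -1; a double or triple edge where a_ij * a_ji = 2 or 3), the diagram is a chain of 4 nodes with a fork of two nodes at one end (D_6). One simple-root ordering that puts it in standard form is (alpha_2, alpha_1, alpha_4, alpha_3, alpha_6, alpha_5). So the algebra is type D_6, i.e. so(12).

type D_6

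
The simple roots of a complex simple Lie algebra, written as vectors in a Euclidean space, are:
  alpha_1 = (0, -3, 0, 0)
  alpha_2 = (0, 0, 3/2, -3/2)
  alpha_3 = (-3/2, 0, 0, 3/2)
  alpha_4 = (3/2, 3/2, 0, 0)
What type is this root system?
type C_4

Compute the Cartan integers a_ij = 2(alpha_i, alpha_j)/(alpha_j, alpha_j); the resulting 4x4 Cartan matrix is
[[2, 0, 0, -2], [0, 2, -1, 0], [0, -1, 2, -1], [-1, 0, -1, 2]].
The roots have two lengths (squared-length ratio 2:1); the short ones are alpha_{2,3,4}. The associated Dynkin diagram is a chain of 4 nodes with a double edge at one end; the terminal node there is the unique long simple root (C_4), so the type is C_4 (the algebra sp(8)).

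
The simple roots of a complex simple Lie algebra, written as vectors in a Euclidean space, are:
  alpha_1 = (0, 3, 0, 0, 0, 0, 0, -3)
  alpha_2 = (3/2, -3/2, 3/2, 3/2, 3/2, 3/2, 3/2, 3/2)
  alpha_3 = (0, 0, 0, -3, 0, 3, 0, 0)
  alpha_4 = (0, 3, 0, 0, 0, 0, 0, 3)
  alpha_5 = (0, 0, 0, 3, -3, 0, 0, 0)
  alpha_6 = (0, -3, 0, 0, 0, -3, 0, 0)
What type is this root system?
Compute the Cartan integers a_ij = 2(alpha_i, alpha_j)/(alpha_j, alpha_j); the resulting 6x6 Cartan matrix is
[[2, -1, 0, 0, 0, -1], [-1, 2, 0, 0, 0, 0], [0, 0, 2, 0, -1, -1], [0, 0, 0, 2, 0, -1], [0, 0, -1, 0, 2, 0], [-1, 0, -1, -1, 0, 2]].
All simple roots have the same length, so the diagram is simply laced. The associated Dynkin diagram is a chain of 5 nodes with one extra node attached to the third node from one end (E_6), so the type is E_6.

type E_6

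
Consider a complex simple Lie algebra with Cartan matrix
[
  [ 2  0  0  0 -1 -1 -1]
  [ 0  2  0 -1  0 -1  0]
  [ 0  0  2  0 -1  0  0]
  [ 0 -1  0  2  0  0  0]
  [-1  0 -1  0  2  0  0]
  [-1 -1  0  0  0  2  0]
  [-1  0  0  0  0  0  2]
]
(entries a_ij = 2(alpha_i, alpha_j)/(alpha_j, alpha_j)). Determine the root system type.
E_7

The matrix has rank 7 with 2's on the diagonal. Reading the off-diagonal entries as Dynkin edges (a single edge where a_ij = a_ji = -1; a double or triple edge where a_ij * a_ji = 2 or 3), the diagram is a chain of 6 nodes with one extra node attached to the third node from one end (E_7). One simple-root ordering that puts it in standard form is (alpha_3, alpha_7, alpha_5, alpha_1, alpha_6, alpha_2, alpha_4). So the algebra is type E_7.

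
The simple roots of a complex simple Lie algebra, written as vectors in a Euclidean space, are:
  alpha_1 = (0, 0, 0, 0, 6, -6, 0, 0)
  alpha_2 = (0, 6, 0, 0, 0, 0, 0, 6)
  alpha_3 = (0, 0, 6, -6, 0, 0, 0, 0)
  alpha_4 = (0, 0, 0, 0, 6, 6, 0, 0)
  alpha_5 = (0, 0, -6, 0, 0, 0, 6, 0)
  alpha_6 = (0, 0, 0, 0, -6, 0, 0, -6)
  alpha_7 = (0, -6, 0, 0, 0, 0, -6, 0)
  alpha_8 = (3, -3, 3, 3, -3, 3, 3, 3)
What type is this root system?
Compute the Cartan integers a_ij = 2(alpha_i, alpha_j)/(alpha_j, alpha_j); the resulting 8x8 Cartan matrix is
[[2, 0, 0, 0, 0, -1, 0, -1], [0, 2, 0, 0, 0, -1, -1, 0], [0, 0, 2, 0, -1, 0, 0, 0], [0, 0, 0, 2, 0, -1, 0, 0], [0, 0, -1, 0, 2, 0, -1, 0], [-1, -1, 0, -1, 0, 2, 0, 0], [0, -1, 0, 0, -1, 0, 2, 0], [-1, 0, 0, 0, 0, 0, 0, 2]].
All simple roots have the same length, so the diagram is simply laced. The associated Dynkin diagram is a chain of 7 nodes with one extra node attached to the third node from one end (E_8), so the type is E_8.

E8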